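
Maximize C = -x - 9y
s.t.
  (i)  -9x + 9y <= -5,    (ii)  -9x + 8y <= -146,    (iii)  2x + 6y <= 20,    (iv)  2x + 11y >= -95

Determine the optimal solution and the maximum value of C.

x = 79, y = -23, maximum C = 128

Feasible corners and C = -x - 9y:
  (74/5, -8/5) → C = -2/5
  (846/115, -1147/115) → C = 9477/115
  (79, -23) → C = 128

The optimum lies where 2x + 6y = 20 and 2x + 11y = -95.
Solving simultaneously gives x = 79, y = -23.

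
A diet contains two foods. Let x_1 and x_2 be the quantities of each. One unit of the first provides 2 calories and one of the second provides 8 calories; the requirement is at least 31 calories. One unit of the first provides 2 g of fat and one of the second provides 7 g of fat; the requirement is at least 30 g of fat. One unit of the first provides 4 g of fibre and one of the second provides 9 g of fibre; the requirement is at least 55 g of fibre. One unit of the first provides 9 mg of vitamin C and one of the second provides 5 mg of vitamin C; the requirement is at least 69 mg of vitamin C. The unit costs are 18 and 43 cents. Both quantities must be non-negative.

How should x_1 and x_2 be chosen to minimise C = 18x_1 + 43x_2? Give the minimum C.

Vertices and C = 18x_1 + 43x_2:
  (0, 69/5) → C = 2967/5
  (31/2, 0) → C = 279
  (23/2, 1) → C = 250
  (346/61, 219/61) → C = 15645/61
The feasible region is unbounded (it extends along (0, 1), (1, 0)), but C strictly increases along every unbounded feasible direction, so there is no improving ray and the minimum is attained at a vertex.

At the optimal vertex, 2x_1 + 8x_2 = 31 and 2x_1 + 7x_2 = 30.
Solving simultaneously gives x_1 = 23/2, x_2 = 1.

x_1 = 23/2, x_2 = 1, minimum C = 250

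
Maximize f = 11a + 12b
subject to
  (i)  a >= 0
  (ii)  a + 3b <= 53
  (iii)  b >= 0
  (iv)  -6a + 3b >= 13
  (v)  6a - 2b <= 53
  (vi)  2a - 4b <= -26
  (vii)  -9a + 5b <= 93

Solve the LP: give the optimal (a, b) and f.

a = 40/7, b = 331/21, maximum f = 252

Extreme points and f = 11a + 12b:
  (0, 53/3) → f = 212
  (0, 13/2) → f = 78
  (40/7, 331/21) → f = 252
  (13/9, 65/9) → f = 923/9

At the optimal vertex, a + 3b = 53 and -6a + 3b = 13.
Solving simultaneously gives a = 40/7, b = 331/21.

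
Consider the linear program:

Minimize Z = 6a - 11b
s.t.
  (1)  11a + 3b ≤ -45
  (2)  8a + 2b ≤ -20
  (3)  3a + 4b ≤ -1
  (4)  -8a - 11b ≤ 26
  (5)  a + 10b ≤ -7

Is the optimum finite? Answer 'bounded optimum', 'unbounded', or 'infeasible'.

The boundaries 11a + 3b = -45 and 8a + 2b = -20 meet at (15, -70), but that point violates -8a - 11b ≤ 26. Every candidate vertex is excluded by some other constraint, so the feasible region is empty.

infeasible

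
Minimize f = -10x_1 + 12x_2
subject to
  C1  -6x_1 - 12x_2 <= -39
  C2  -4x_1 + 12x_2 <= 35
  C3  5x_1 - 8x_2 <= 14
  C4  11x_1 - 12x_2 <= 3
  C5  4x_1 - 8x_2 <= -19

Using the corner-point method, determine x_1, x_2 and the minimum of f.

x_1 = 13/4, x_2 = 4, minimum f = 31/2

Corner points and f = -10x_1 + 12x_2:
  (2/5, 61/20) → f = 163/5
  (7/8, 45/16) → f = 25
  (13/4, 4) → f = 31/2

At the optimal vertex, -4x_1 + 12x_2 = 35 and 4x_1 - 8x_2 = -19.
Solving simultaneously gives x_1 = 13/4, x_2 = 4.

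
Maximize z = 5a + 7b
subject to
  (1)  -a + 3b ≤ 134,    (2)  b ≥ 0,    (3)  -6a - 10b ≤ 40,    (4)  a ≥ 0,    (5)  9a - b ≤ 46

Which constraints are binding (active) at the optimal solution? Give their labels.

(1) and (5)

Extreme points and z = 5a + 7b:
  (0, 134/3) → z = 938/3
  (136/13, 626/13) → z = 5062/13
  (0, 0) → z = 0
  (46/9, 0) → z = 230/9

The maximum is at (136/13, 626/13). Substituting into each constraint, equality holds for (1) and (5); the remaining constraints have slack.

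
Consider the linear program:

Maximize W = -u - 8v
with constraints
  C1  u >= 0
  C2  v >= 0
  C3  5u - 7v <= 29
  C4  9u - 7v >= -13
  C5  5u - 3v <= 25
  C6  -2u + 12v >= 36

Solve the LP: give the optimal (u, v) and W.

u = 48/47, v = 149/47, maximum W = -1240/47

Feasible corners and W = -u - 8v:
  (107/4, 145/4) → W = -1267/4
  (48/47, 149/47) → W = -1240/47
  (68/9, 115/27) → W = -1124/27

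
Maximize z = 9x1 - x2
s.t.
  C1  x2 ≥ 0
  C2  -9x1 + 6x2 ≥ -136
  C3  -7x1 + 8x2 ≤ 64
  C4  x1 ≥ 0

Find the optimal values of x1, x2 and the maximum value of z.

The optimum lies where -9x1 + 6x2 = -136 and -7x1 + 8x2 = 64.
Solving simultaneously gives x1 = 736/15, x2 = 764/15.

x1 = 736/15, x2 = 764/15, maximum z = 1172/3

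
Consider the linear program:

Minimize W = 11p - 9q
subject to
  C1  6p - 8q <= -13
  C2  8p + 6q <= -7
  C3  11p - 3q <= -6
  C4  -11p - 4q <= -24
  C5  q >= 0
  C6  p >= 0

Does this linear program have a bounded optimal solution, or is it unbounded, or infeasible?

The boundaries 11p - 3q = -6 and -11p - 4q = -24 meet at (48/77, 30/7), but that point violates 8p + 6q ≤ -7. Every candidate vertex is excluded by some other constraint, so the feasible region is empty.

infeasible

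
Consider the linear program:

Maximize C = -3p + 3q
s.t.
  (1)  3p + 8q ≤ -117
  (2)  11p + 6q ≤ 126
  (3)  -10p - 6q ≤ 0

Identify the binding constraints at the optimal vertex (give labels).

(1) and (3)

Feasible corners and C = -3p + 3q:
  (171/7, -333/14) → C = -2025/14
  (351/31, -585/31) → C = -2808/31
  (126, -210) → C = -1008

The maximum is at (351/31, -585/31). Substituting into each constraint, equality holds for (1) and (3); the remaining constraints have slack.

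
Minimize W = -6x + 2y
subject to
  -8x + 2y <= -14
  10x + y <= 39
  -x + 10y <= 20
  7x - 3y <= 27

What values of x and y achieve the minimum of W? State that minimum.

Extreme points and W = -6x + 2y:
  (30/13, 29/13) → W = -122/13
  (-6/5, -59/5) → W = -82/5
  (370/101, 239/101) → W = -1742/101
  (144/37, 3/37) → W = -858/37

The binding constraints are 10x + y = 39 and 7x - 3y = 27.
Solving simultaneously gives x = 144/37, y = 3/37.

x = 144/37, y = 3/37, minimum W = -858/37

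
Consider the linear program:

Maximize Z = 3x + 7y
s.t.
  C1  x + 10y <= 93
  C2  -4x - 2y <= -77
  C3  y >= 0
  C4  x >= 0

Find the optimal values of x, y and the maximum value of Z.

Corner points and Z = 3x + 7y:
  (292/19, 295/38) → Z = 3817/38
  (93, 0) → Z = 279
  (77/4, 0) → Z = 231/4

The binding constraints are x + 10y = 93 and y = 0.
Solving simultaneously gives x = 93, y = 0.

x = 93, y = 0, maximum Z = 279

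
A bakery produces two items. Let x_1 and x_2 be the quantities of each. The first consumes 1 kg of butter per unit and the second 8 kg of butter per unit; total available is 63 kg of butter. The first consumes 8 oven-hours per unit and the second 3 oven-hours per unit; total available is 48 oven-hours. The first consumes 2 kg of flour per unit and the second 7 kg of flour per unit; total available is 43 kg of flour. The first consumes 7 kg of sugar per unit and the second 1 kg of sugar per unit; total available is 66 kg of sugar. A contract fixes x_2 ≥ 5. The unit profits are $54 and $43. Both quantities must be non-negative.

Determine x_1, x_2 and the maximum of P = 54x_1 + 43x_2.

x_1 = 4, x_2 = 5, maximum P = 431

Corner points and P = 54x_1 + 43x_2:
  (0, 43/7) → P = 1849/7
  (0, 5) → P = 215
  (4, 5) → P = 431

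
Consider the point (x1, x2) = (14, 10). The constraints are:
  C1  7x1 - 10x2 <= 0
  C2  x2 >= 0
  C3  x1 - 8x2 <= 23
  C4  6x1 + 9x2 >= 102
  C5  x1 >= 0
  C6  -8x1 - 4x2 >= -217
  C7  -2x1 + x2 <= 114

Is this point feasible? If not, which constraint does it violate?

feasible

C1: -2 ≤ 0 ✓
C2: 10 ≥ 0 ✓
C3: -66 ≤ 23 ✓
C4: 174 ≥ 102 ✓
C5: 14 ≥ 0 ✓
C6: -152 ≥ -217 ✓
C7: -18 ≤ 114 ✓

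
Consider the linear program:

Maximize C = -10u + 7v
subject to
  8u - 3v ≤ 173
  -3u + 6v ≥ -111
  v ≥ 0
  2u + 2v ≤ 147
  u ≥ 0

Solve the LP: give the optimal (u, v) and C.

u = 0, v = 147/2, maximum C = 1029/2

Vertices and C = -10u + 7v:
  (173/8, 0) → C = -865/4
  (787/22, 415/11) → C = -1030/11
  (0, 0) → C = 0
  (0, 147/2) → C = 1029/2

The binding constraints are 2u + 2v = 147 and u = 0.
Solving simultaneously gives u = 0, v = 147/2.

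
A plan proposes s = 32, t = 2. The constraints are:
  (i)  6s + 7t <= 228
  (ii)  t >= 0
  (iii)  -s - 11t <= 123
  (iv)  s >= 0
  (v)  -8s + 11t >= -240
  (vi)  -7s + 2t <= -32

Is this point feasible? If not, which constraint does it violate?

(i): 206 ≤ 228 ✓
(ii): 2 ≥ 0 ✓
(iii): -54 ≤ 123 ✓
(iv): 32 ≥ 0 ✓
(v): -234 ≥ -240 ✓
(vi): -220 ≤ -32 ✓

feasible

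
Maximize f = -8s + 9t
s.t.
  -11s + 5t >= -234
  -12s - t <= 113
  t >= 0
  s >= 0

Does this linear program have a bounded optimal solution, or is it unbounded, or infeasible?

From the feasible point (234/11, 0), moving in the direction (0, 1) keeps every constraint satisfied while f increases without bound.

unbounded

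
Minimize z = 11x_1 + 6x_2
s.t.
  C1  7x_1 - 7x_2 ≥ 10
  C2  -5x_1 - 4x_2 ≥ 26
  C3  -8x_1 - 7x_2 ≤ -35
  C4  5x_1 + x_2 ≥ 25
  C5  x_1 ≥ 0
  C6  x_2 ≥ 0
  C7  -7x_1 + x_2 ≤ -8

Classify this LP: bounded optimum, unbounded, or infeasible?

The boundaries 7x_1 - 7x_2 = 10 and 5x_1 + x_2 = 25 meet at (185/42, 125/42), but that point violates -5x_1 - 4x_2 ≥ 26. Every candidate vertex is excluded by some other constraint, so the feasible region is empty.

infeasible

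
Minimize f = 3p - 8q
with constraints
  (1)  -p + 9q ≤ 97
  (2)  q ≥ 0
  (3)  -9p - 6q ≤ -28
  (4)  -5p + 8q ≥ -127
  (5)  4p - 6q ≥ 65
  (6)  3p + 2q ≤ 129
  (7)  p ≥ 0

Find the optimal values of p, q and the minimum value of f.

p = 452/13, q = 321/26, minimum f = 72/13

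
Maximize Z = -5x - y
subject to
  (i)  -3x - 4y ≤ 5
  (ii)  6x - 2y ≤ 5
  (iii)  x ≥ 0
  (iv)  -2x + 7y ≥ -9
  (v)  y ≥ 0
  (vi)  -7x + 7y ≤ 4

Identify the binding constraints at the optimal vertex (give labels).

(iii) and (v)

Feasible corners and Z = -5x - y:
  (5/6, 0) → Z = -25/6
  (43/28, 59/28) → Z = -137/14
  (0, 0) → Z = 0
  (0, 4/7) → Z = -4/7

The maximum is at (0, 0). Substituting into each constraint, equality holds for (iii) and (v); the remaining constraints have slack.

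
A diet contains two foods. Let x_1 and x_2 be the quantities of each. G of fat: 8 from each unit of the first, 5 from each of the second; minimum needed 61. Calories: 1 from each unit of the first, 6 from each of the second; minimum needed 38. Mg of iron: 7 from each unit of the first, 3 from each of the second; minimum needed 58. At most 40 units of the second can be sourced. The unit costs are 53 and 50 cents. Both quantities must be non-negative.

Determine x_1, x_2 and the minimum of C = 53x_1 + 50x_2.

Feasible corners and C = 53x_1 + 50x_2:
  (0, 58/3) → C = 2900/3
  (0, 40) → C = 2000
  (38, 0) → C = 2014
  (6, 16/3) → C = 1754/3
The feasible region is unbounded (it extends along (1, 0)), but C strictly increases along every unbounded feasible direction, so there is no improving ray and the minimum is attained at a vertex.

The optimum lies where x_1 + 6x_2 = 38 and 7x_1 + 3x_2 = 58.
Solving simultaneously gives x_1 = 6, x_2 = 16/3.

x_1 = 6, x_2 = 16/3, minimum C = 1754/3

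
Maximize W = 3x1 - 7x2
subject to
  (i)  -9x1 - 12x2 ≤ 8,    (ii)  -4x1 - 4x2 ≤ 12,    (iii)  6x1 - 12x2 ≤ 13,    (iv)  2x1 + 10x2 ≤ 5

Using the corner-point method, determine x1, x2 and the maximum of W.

x1 = 1/3, x2 = -11/12, maximum W = 89/12

The binding constraints are -9x1 - 12x2 = 8 and 6x1 - 12x2 = 13.
Solving simultaneously gives x1 = 1/3, x2 = -11/12.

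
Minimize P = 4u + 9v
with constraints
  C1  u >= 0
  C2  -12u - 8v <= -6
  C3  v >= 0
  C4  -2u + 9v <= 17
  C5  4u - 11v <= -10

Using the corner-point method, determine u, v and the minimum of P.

u = 0, v = 10/11, minimum P = 90/11

Corner points and P = 4u + 9v:
  (0, 17/9) → P = 17
  (0, 10/11) → P = 90/11
  (97/14, 24/7) → P = 410/7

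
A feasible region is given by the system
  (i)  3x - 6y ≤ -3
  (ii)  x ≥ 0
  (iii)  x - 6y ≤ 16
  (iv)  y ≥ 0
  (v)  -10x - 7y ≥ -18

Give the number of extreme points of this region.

Of the 10 pairwise boundary intersections, those satisfying every inequality are:
  (0, 1/2)
  (29/27, 28/27)
  (0, 18/7)

3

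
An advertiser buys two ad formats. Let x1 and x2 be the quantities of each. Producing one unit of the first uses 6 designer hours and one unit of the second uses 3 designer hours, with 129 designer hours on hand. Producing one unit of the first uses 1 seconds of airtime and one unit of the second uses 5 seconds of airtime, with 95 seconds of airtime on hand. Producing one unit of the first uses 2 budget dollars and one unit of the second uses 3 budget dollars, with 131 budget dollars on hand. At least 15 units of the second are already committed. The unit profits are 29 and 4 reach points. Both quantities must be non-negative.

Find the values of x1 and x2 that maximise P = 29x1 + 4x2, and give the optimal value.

Vertices and P = 29x1 + 4x2:
  (0, 19) → P = 76
  (0, 15) → P = 60
  (40/3, 49/3) → P = 452
  (14, 15) → P = 466

The binding constraints are 6x1 + 3x2 = 129 and x2 = 15.
Solving simultaneously gives x1 = 14, x2 = 15.

x1 = 14, x2 = 15, maximum P = 466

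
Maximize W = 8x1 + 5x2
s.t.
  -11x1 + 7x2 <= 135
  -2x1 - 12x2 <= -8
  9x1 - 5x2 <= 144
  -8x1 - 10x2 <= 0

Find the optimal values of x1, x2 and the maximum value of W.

x1 = 1683/8, x2 = 2799/8, maximum W = 27459/8

Corner points and W = 8x1 + 5x2:
  (1683/8, 2799/8) → W = 27459/8
  (-675/83, 540/83) → W = -2700/83
  (884/59, -108/59) → W = 6532/59
  (-20/19, 16/19) → W = -80/19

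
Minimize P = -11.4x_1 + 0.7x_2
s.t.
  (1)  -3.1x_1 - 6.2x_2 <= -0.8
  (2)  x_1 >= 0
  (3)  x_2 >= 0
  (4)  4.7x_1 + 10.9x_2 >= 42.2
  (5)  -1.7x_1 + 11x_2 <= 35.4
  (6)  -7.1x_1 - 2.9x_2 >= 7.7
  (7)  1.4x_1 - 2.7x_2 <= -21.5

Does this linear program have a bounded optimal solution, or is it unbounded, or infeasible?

The boundaries -7.1x_1 - 2.9x_2 = 7.7 and 1.4x_1 - 2.7x_2 = -21.5 meet at (-8314/2323, 14187/2323), but that point violates x_1 ≥ 0. Every candidate vertex is excluded by some other constraint, so the feasible region is empty.

infeasible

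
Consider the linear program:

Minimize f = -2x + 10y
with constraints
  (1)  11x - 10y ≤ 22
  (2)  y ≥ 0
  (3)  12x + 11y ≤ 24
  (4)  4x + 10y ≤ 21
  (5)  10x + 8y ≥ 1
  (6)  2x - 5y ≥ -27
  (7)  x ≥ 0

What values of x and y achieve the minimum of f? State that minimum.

Feasible corners and f = -2x + 10y:
  (2, 0) → f = -4
  (1/10, 0) → f = -1/5
  (9/76, 39/19) → f = 771/38
  (0, 21/10) → f = 21
  (0, 1/8) → f = 5/4

x = 2, y = 0, minimum f = -4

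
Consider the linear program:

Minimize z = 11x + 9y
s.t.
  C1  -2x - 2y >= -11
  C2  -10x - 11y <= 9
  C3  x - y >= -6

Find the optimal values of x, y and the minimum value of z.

Vertices and z = 11x + 9y:
  (139/2, -64) → z = 377/2
  (-1/4, 23/4) → z = 49
  (-25/7, 17/7) → z = -122/7

x = -25/7, y = 17/7, minimum z = -122/7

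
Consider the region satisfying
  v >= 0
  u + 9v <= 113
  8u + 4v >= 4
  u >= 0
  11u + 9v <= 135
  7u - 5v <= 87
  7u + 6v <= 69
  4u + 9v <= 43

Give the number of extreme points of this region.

Intersecting each pair of boundary lines and keeping only the points that satisfy every inequality leaves:
  (1/2, 0)
  (69/7, 0)
  (0, 1)
  (0, 43/9)
  (121/13, 25/39)

5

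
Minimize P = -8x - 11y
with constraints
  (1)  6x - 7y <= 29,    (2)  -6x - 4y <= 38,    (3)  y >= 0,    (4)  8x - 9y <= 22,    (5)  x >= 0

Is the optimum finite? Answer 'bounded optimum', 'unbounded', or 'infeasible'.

unbounded

From the feasible point (11/4, 0), moving in the direction (0, 1) keeps every constraint satisfied while P decreases without bound.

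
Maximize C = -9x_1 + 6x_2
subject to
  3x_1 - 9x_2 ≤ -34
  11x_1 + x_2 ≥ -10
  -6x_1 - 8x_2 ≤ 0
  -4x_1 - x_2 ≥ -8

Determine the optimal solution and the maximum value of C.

x_1 = -18/7, x_2 = 128/7, maximum C = 930/7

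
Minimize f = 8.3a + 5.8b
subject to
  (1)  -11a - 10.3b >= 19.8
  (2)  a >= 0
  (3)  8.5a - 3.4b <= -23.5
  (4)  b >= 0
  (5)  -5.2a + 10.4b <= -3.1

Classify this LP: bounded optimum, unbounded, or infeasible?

infeasible

The boundaries b = 0 and -5.2a + 10.4b = -3.1 meet at (31/52, 0), but that point violates -11a - 10.3b ≥ 19.8. Every candidate vertex is excluded by some other constraint, so the feasible region is empty.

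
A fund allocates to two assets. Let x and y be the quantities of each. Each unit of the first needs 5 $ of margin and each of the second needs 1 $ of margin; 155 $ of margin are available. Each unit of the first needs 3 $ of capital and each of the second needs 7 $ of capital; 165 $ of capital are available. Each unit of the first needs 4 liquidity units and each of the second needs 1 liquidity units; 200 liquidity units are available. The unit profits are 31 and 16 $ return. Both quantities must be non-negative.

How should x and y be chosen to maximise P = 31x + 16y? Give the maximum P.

Feasible corners and P = 31x + 16y:
  (0, 0) → P = 0
  (0, 165/7) → P = 2640/7
  (31, 0) → P = 961
  (115/4, 45/4) → P = 4285/4

At the optimal vertex, 5x + y = 155 and 3x + 7y = 165.
Solving simultaneously gives x = 115/4, y = 45/4.

x = 115/4, y = 45/4, maximum P = 4285/4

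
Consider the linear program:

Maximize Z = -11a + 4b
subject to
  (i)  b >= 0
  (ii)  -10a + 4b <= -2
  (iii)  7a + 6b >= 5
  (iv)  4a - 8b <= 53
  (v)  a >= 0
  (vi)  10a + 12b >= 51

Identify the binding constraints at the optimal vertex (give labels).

Corner points and Z = -11a + 4b:
  (53/4, 0) → Z = -583/4
  (51/10, 0) → Z = -561/10
  (57/40, 49/16) → Z = -137/40
The feasible region is unbounded (it extends along (2, 5), (2, 1)), but Z strictly decreases along every unbounded feasible direction, so there is no improving ray and the maximum is attained at a vertex.

The maximum is at (57/40, 49/16). Substituting into each constraint, equality holds for (ii) and (vi); the remaining constraints have slack.

(ii) and (vi)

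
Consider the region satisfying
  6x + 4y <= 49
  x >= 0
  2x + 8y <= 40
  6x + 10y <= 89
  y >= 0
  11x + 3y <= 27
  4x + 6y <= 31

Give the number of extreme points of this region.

5

Pairwise boundary intersections that survive every other constraint:
  (0, 5)
  (0, 0)
  (2/5, 49/10)
  (27/11, 0)
  (23/18, 233/54)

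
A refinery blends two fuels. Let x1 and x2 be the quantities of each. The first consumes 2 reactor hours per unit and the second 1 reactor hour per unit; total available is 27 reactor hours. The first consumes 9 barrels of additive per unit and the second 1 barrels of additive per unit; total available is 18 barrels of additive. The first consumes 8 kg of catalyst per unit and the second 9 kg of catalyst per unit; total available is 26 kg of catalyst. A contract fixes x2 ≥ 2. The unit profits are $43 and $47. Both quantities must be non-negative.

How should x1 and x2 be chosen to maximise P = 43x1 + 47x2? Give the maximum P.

x1 = 1, x2 = 2, maximum P = 137

Corner points and P = 43x1 + 47x2:
  (0, 26/9) → P = 1222/9
  (0, 2) → P = 94
  (1, 2) → P = 137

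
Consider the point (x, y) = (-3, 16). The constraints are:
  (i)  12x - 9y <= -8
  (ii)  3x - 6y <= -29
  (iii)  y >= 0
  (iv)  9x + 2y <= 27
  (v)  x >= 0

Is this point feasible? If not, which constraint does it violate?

not feasible — violates (v)

Constraint (v): x = -3, which is not ≥ 0. All other constraints are satisfied.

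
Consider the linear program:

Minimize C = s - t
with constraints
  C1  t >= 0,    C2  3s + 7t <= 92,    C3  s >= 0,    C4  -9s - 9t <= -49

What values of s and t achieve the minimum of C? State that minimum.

Corner points and C = s - t:
  (92/3, 0) → C = 92/3
  (49/9, 0) → C = 49/9
  (0, 92/7) → C = -92/7
  (0, 49/9) → C = -49/9

s = 0, t = 92/7, minimum C = -92/7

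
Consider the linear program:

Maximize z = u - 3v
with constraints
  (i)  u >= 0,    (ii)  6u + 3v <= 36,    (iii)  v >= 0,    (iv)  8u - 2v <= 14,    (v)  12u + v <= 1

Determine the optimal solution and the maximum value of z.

u = 1/12, v = 0, maximum z = 1/12

Corner points and z = u - 3v:
  (0, 0) → z = 0
  (0, 1) → z = -3
  (1/12, 0) → z = 1/12

The optimum lies where v = 0 and 12u + v = 1.
Solving simultaneously gives u = 1/12, v = 0.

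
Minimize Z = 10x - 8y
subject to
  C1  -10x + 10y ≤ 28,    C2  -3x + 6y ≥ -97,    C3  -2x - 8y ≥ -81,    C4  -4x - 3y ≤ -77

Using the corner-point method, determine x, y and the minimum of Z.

Vertices and Z = 10x - 8y:
  (631/18, 49/36) → Z = 1019/3
  (251/11, -157/33) → Z = 8786/33
  (373/26, 85/13) → Z = 1185/13

x = 373/26, y = 85/13, minimum Z = 1185/13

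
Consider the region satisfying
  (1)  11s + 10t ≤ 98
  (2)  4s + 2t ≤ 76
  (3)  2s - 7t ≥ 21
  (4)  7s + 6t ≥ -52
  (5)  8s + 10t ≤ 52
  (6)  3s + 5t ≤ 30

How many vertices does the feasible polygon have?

5

The feasible vertices (each the meet of two boundaries and inside every other half-plane) are:
  (94/3, -74/3)
  (46/3, -106/15)
  (56, -74)
  (-238/61, -251/61)
  (287/38, -16/19)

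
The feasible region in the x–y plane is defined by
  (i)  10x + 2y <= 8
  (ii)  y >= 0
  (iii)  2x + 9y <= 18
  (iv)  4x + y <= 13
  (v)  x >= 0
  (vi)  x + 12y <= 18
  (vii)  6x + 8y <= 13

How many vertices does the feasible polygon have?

Pairwise boundary intersections that survive every other constraint:
  (4/5, 0)
  (19/34, 41/34)
  (0, 0)
  (0, 3/2)
  (3/16, 95/64)

5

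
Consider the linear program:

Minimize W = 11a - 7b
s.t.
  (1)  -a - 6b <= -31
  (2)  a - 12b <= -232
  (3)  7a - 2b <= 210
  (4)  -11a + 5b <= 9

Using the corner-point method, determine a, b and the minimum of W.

a = 1068/13, b = 2373/13, minimum W = -4863/13

Corner points and W = 11a - 7b:
  (1492/41, 917/41) → W = 9993/41
  (1052/127, 2543/127) → W = -6229/127
  (1068/13, 2373/13) → W = -4863/13

The binding constraints are 7a - 2b = 210 and -11a + 5b = 9.
Solving simultaneously gives a = 1068/13, b = 2373/13.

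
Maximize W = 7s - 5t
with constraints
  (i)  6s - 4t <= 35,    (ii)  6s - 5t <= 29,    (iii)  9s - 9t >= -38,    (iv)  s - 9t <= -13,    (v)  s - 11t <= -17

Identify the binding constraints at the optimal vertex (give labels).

Corner points and W = 7s - 5t:
  (59/6, 6) → W = 233/6
  (467/18, 181/6) → W = 277/9
  (326/49, 107/49) → W = 1747/49
  (-53/18, 23/18) → W = -27
  (5, 2) → W = 25

The maximum is at (59/6, 6). Substituting into each constraint, equality holds for (i) and (ii); the remaining constraints have slack.

(i) and (ii)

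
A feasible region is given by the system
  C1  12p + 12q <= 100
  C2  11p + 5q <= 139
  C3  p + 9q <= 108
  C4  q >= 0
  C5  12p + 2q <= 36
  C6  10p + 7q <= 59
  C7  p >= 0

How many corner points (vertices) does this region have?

The feasible vertices (each the meet of two boundaries and inside every other half-plane) are:
  (2/9, 73/9)
  (0, 25/3)
  (3, 0)
  (0, 0)
  (67/32, 87/16)

5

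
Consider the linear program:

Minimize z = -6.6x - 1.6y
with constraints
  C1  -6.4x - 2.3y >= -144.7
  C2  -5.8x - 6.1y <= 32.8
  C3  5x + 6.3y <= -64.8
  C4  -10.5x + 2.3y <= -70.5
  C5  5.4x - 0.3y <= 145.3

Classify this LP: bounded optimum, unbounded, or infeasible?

infeasible

The boundaries -6.4x - 2.3y = -144.7 and -5.8x - 6.1y = 32.8 meet at (95811/2570, -52459/1285), but that point violates 5.4x - 0.3y ≤ 145.3. Every candidate vertex is excluded by some other constraint, so the feasible region is empty.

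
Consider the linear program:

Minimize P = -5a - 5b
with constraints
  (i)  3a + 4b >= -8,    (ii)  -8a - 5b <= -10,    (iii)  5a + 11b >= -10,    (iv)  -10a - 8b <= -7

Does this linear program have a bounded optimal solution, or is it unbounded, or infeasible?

From the feasible point (160/63, -130/63), moving in the direction (11, -5) keeps every constraint satisfied while P decreases without bound.

unbounded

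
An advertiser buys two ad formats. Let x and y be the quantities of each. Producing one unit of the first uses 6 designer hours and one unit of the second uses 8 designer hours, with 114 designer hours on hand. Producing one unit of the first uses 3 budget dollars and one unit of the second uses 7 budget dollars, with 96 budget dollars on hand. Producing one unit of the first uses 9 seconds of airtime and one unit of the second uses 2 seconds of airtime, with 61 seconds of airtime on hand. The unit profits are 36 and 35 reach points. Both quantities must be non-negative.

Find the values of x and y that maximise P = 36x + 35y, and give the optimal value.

x = 13/3, y = 11, maximum P = 541

Extreme points and P = 36x + 35y:
  (0, 0) → P = 0
  (0, 96/7) → P = 480
  (61/9, 0) → P = 244
  (5/3, 13) → P = 515
  (13/3, 11) → P = 541

The optimum lies where 6x + 8y = 114 and 9x + 2y = 61.
Solving simultaneously gives x = 13/3, y = 11.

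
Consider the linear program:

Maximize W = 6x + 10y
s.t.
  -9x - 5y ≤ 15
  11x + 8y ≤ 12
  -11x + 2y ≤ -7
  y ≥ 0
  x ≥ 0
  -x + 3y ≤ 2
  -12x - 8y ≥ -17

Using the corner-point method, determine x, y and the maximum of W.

Feasible corners and W = 6x + 10y:
  (8/11, 1/2) → W = 103/11
  (12/11, 0) → W = 72/11
  (7/11, 0) → W = 42/11

x = 8/11, y = 1/2, maximum W = 103/11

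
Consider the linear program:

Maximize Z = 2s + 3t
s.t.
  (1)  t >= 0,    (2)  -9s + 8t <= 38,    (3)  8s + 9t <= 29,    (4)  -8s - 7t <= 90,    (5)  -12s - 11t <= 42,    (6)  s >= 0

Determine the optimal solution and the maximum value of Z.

Extreme points and Z = 2s + 3t:
  (29/8, 0) → Z = 29/4
  (0, 0) → Z = 0
  (0, 29/9) → Z = 29/3

s = 0, t = 29/9, maximum Z = 29/3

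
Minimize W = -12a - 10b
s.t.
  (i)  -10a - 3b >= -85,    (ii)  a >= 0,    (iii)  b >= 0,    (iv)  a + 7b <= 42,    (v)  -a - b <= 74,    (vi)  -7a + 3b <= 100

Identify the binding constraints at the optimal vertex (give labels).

(i) and (iv)

Extreme points and W = -12a - 10b:
  (17/2, 0) → W = -102
  (7, 5) → W = -134
  (0, 0) → W = 0
  (0, 6) → W = -60

The minimum is at (7, 5). Substituting into each constraint, equality holds for (i) and (iv); the remaining constraints have slack.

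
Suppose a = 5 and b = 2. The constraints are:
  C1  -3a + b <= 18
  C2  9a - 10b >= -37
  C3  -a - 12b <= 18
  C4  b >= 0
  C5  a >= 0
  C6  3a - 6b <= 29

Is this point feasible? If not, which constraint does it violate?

C1: -13 ≤ 18 ✓
C2: 25 ≥ -37 ✓
C3: -29 ≤ 18 ✓
C4: 2 ≥ 0 ✓
C5: 5 ≥ 0 ✓
C6: 3 ≤ 29 ✓

feasible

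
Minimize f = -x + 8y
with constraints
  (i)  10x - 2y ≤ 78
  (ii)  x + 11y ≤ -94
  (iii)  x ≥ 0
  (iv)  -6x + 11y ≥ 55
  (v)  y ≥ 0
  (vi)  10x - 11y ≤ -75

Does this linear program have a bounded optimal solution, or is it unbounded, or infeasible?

The boundaries 10x - 2y = 78 and 10x - 11y = -75 meet at (56/5, 17), but that point violates x + 11y ≤ -94. Every candidate vertex is excluded by some other constraint, so the feasible region is empty.

infeasible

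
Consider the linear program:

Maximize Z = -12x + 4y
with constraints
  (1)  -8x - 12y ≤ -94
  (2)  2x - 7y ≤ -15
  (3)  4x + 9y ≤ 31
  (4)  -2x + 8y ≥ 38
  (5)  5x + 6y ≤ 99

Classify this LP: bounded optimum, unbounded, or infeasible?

The boundaries -8x - 12y = -94 and -2x + 8y = 38 meet at (37/11, 123/22), but that point violates 4x + 9y ≤ 31. Every candidate vertex is excluded by some other constraint, so the feasible region is empty.

infeasible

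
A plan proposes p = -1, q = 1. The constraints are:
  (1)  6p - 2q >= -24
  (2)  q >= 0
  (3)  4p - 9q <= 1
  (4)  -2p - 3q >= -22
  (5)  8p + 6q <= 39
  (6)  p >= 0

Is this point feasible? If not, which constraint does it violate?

Constraint (6): p = -1, which is not ≥ 0. All other constraints are satisfied.

not feasible — violates (6)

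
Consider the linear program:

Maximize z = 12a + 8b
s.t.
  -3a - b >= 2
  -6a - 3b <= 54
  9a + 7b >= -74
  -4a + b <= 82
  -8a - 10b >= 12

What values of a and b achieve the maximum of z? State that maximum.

a = -4/11, b = -10/11, maximum z = -128/11

Corner points and z = 12a + 8b:
  (5, -17) → z = -76
  (-4/11, -10/11) → z = -128/11
  (-52/5, 14/5) → z = -512/5
  (-14, 10) → z = -88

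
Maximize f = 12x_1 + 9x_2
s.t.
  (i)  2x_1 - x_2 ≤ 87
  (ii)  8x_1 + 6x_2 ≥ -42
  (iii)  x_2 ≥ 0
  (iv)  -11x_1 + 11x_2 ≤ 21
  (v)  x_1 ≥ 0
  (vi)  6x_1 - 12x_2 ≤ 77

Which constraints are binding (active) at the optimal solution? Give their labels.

(i) and (iv)

Corner points and f = 12x_1 + 9x_2:
  (978/11, 999/11) → f = 20727/11
  (967/18, 184/9) → f = 2486/3
  (0, 0) → f = 0
  (77/6, 0) → f = 154
  (0, 21/11) → f = 189/11

The maximum is at (978/11, 999/11). Substituting into each constraint, equality holds for (i) and (iv); the remaining constraints have slack.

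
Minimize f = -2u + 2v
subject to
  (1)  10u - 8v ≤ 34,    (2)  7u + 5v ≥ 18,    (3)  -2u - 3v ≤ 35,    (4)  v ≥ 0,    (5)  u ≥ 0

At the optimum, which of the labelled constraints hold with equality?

Corner points and f = -2u + 2v:
  (17/5, 0) → f = -34/5
  (18/7, 0) → f = -36/7
  (0, 18/5) → f = 36/5
The feasible region is unbounded (it extends along (0, 1), (4, 5)), but f strictly increases along every unbounded feasible direction, so there is no improving ray and the minimum is attained at a vertex.

The minimum is at (17/5, 0). Substituting into each constraint, equality holds for (1) and (4); the remaining constraints have slack.

(1) and (4)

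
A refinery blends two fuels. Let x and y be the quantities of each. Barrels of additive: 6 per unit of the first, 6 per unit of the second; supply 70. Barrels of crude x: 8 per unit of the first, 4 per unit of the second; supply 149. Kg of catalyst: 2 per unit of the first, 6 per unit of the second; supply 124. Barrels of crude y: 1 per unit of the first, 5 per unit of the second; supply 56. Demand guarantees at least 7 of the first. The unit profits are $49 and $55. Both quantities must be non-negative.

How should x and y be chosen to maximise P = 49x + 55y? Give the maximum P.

x = 7, y = 14/3, maximum P = 1799/3

The binding constraints are 6x + 6y = 70 and x = 7.
Solving simultaneously gives x = 7, y = 14/3.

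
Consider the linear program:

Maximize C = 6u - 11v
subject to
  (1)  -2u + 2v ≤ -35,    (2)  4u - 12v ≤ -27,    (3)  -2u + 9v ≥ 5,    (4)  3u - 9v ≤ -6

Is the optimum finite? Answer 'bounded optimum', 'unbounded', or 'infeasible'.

From the feasible point (237/8, 97/8), moving in the direction (12, 4) keeps every constraint satisfied while C increases without bound.

unbounded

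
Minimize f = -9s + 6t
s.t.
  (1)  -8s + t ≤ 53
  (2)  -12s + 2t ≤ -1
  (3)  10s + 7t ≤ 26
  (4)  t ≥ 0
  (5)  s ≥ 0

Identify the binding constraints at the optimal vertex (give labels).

Feasible corners and f = -9s + 6t:
  (59/104, 151/52) → f = 1281/104
  (1/12, 0) → f = -3/4
  (13/5, 0) → f = -117/5

The minimum is at (13/5, 0). Substituting into each constraint, equality holds for (3) and (4); the remaining constraints have slack.

(3) and (4)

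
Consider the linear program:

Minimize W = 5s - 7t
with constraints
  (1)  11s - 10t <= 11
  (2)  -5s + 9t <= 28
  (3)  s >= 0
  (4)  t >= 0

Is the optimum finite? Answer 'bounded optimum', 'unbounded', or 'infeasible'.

bounded optimum

Feasible corners and W = 5s - 7t:
  (379/49, 363/49) → W = -646/49
  (1, 0) → W = 5
  (0, 28/9) → W = -196/9
  (0, 0) → W = 0
The feasible region has finitely many vertices and no improving ray; the minimum is -196/9 at (0, 28/9).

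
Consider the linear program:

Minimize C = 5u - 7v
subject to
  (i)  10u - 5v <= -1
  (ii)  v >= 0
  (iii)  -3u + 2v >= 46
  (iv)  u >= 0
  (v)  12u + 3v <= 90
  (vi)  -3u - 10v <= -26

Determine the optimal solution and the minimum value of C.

u = 0, v = 30, minimum C = -210

Vertices and C = 5u - 7v:
  (0, 23) → C = -161
  (14/11, 274/11) → C = -168
  (0, 30) → C = -210

The binding constraints are u = 0 and 12u + 3v = 90.
Solving simultaneously gives u = 0, v = 30.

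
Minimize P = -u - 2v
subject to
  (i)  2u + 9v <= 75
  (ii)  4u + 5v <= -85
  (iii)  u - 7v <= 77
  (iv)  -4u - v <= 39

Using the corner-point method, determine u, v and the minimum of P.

u = -55/8, v = -23/2, minimum P = 239/8

At the optimal vertex, 4u + 5v = -85 and -4u - v = 39.
Solving simultaneously gives u = -55/8, v = -23/2.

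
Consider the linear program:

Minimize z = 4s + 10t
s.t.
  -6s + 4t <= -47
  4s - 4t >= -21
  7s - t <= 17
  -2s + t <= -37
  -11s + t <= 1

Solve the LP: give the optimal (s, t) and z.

Vertices and z = 4s + 10t:
  (-4, -45) → z = -466
  (-9/2, -97/2) → z = -503
  (-38/9, -409/9) → z = -1414/3

The binding constraints are 7s - t = 17 and -11s + t = 1.
Solving simultaneously gives s = -9/2, t = -97/2.

s = -9/2, t = -97/2, minimum z = -503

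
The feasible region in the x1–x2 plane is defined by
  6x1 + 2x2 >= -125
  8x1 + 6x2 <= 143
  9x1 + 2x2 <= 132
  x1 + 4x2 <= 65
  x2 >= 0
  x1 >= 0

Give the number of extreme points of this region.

5

The feasible vertices (each the meet of two boundaries and inside every other half-plane) are:
  (253/19, 231/38)
  (7, 29/2)
  (44/3, 0)
  (0, 65/4)
  (0, 0)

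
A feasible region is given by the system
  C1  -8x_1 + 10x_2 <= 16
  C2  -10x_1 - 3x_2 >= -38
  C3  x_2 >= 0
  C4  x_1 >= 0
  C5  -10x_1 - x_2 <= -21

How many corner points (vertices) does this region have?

4

Of the 10 pairwise boundary intersections, those satisfying every inequality are:
  (83/31, 116/31)
  (97/54, 82/27)
  (19/5, 0)
  (21/10, 0)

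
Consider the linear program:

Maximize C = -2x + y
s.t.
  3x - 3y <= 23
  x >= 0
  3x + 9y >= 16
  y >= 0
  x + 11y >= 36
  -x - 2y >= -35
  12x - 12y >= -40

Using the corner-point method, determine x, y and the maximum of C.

x = 0, y = 10/3, maximum C = 10/3

Extreme points and C = -2x + y:
  (361/36, 85/36) → C = -637/36
  (151/9, 82/9) → C = -220/9
  (0, 36/11) → C = 36/11
  (0, 10/3) → C = 10/3
  (85/9, 115/9) → C = -55/9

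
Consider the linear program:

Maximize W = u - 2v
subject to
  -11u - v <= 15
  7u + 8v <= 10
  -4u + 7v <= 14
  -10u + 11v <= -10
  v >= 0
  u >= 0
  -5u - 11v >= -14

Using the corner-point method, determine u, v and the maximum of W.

u = 10/7, v = 0, maximum W = 10/7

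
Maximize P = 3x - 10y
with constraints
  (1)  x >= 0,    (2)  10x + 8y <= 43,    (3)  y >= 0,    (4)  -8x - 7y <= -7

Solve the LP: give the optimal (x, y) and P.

Corner points and P = 3x - 10y:
  (0, 43/8) → P = -215/4
  (0, 1) → P = -10
  (43/10, 0) → P = 129/10
  (7/8, 0) → P = 21/8

At the optimal vertex, 10x + 8y = 43 and y = 0.
Solving simultaneously gives x = 43/10, y = 0.

x = 43/10, y = 0, maximum P = 129/10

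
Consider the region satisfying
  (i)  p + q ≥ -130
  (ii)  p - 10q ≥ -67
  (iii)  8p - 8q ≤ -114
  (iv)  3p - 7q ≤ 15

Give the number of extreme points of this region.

Of the 6 pairwise boundary intersections, those satisfying every inequality are:
  (-1367/11, -63/11)
  (-179/2, -81/2)
  (-151/18, 211/36)
  (-459/16, -231/16)

4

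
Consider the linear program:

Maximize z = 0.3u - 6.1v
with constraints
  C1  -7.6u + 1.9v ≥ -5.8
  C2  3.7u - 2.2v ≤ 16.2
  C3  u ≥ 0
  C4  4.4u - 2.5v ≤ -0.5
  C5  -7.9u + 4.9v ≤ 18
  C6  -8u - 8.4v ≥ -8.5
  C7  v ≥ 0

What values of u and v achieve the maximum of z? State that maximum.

u = 0, v = 0.2, maximum z = -1.22

Feasible corners and z = 0.3u - 6.1v:
  (0, 1/5) → z = -61/50
  (0, 85/84) → z = -1037/168
  (1705/5696, 1035/1424) → z = -49485/11392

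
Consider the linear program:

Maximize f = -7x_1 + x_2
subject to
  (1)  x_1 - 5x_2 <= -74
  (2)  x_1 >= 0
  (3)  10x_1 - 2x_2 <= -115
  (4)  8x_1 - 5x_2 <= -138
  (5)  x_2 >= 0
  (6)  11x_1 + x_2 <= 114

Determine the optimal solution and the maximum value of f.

x_1 = 0, x_2 = 114, maximum f = 114

Feasible corners and f = -7x_1 + x_2:
  (0, 115/2) → f = 115/2
  (0, 114) → f = 114
  (113/32, 2405/32) → f = 807/16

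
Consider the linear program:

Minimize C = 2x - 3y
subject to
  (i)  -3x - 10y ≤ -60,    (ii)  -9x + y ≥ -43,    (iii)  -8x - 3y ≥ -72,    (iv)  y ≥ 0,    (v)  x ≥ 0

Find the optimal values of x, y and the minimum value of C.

Corner points and C = 2x - 3y:
  (490/93, 137/31) → C = -253/93
  (0, 6) → C = -18
  (201/35, 304/35) → C = -102/7
  (0, 24) → C = -72

x = 0, y = 24, minimum C = -72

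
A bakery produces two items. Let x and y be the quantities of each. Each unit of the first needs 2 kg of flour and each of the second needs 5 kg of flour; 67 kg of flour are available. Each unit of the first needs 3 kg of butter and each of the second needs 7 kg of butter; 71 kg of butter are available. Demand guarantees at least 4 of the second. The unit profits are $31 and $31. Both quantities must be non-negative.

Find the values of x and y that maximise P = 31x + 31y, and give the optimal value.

The binding constraints are 3x + 7y = 71 and y = 4.
Solving simultaneously gives x = 43/3, y = 4.

x = 43/3, y = 4, maximum P = 1705/3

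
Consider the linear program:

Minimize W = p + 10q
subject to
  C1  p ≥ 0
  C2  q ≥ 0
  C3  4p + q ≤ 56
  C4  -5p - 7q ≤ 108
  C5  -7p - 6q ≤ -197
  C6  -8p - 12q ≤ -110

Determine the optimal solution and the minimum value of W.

Feasible corners and W = p + 10q:
  (0, 56) → W = 560
  (0, 197/6) → W = 985/3
  (139/17, 396/17) → W = 4099/17

p = 139/17, q = 396/17, minimum W = 4099/17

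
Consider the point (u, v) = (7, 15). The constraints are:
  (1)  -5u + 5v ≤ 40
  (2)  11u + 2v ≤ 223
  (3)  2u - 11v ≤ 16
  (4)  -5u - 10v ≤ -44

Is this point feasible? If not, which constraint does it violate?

feasible

(1): 40 ≤ 40 ✓
(2): 107 ≤ 223 ✓
(3): -151 ≤ 16 ✓
(4): -185 ≤ -44 ✓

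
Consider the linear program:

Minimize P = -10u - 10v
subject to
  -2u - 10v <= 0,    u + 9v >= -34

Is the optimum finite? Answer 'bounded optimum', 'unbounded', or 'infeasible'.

unbounded

From the feasible point (85/2, -17/2), moving in the direction (9, -1) keeps every constraint satisfied while P decreases without bound.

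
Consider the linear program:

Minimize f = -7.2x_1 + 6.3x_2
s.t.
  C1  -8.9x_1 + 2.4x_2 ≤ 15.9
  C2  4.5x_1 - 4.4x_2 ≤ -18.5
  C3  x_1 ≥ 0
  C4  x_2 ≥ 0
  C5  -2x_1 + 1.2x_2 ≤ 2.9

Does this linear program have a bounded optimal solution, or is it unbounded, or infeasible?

From the feasible point (236/85, 479/68), moving in the direction (4.4, 4.5) keeps every constraint satisfied while f decreases without bound.

unbounded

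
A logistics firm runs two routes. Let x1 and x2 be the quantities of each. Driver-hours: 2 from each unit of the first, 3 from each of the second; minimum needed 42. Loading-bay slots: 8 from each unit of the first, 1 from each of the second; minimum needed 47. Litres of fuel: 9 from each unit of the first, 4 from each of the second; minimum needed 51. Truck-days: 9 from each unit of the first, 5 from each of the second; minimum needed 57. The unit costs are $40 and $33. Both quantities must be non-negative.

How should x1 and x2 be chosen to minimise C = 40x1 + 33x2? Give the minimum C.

x1 = 9/2, x2 = 11, minimum C = 543

Corner points and C = 40x1 + 33x2:
  (0, 47) → C = 1551
  (21, 0) → C = 840
  (9/2, 11) → C = 543
The feasible region is unbounded (it extends along (0, 1), (1, 0)), but C strictly increases along every unbounded feasible direction, so there is no improving ray and the minimum is attained at a vertex.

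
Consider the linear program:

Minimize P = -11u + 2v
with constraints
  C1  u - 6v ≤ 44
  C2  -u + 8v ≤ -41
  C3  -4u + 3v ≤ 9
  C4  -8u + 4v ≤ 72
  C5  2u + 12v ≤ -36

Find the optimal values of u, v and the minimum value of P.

Feasible corners and P = -11u + 2v:
  (-62/7, -185/21) → P = 1676/21
  (13, -31/6) → P = -460/3
  (-195/29, -173/29) → P = 1799/29
  (51/7, -59/14) → P = -620/7

u = 13, v = -31/6, minimum P = -460/3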